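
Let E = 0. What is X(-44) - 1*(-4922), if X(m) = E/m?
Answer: 4922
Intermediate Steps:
X(m) = 0 (X(m) = 0/m = 0)
X(-44) - 1*(-4922) = 0 - 1*(-4922) = 0 + 4922 = 4922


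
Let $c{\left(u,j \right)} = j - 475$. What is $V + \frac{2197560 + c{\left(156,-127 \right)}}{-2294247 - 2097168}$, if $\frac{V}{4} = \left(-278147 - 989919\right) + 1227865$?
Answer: $- \frac{706159294618}{4391415} \approx -1.608 \cdot 10^{5}$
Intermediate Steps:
$c{\left(u,j \right)} = -475 + j$ ($c{\left(u,j \right)} = j - 475 = -475 + j$)
$V = -160804$ ($V = 4 \left(\left(-278147 - 989919\right) + 1227865\right) = 4 \left(-1268066 + 1227865\right) = 4 \left(-40201\right) = -160804$)
$V + \frac{2197560 + c{\left(156,-127 \right)}}{-2294247 - 2097168} = -160804 + \frac{2197560 - 602}{-2294247 - 2097168} = -160804 + \frac{2197560 - 602}{-4391415} = -160804 + 2196958 \left(- \frac{1}{4391415}\right) = -160804 - \frac{2196958}{4391415} = - \frac{706159294618}{4391415}$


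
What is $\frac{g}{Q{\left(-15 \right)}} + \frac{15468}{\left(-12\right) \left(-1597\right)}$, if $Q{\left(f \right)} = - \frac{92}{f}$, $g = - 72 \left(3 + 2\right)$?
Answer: $- \frac{2126303}{36731} \approx -57.888$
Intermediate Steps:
$g = -360$ ($g = \left(-72\right) 5 = -360$)
$\frac{g}{Q{\left(-15 \right)}} + \frac{15468}{\left(-12\right) \left(-1597\right)} = - \frac{360}{\left(-92\right) \frac{1}{-15}} + \frac{15468}{\left(-12\right) \left(-1597\right)} = - \frac{360}{\left(-92\right) \left(- \frac{1}{15}\right)} + \frac{15468}{19164} = - \frac{360}{\frac{92}{15}} + 15468 \cdot \frac{1}{19164} = \left(-360\right) \frac{15}{92} + \frac{1289}{1597} = - \frac{1350}{23} + \frac{1289}{1597} = - \frac{2126303}{36731}$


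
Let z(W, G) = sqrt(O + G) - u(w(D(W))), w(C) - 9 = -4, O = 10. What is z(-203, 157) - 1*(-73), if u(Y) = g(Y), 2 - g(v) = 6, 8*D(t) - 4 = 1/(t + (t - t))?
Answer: 77 + sqrt(167) ≈ 89.923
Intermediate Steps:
D(t) = 1/2 + 1/(8*t) (D(t) = 1/2 + 1/(8*(t + (t - t))) = 1/2 + 1/(8*(t + 0)) = 1/2 + 1/(8*t))
w(C) = 5 (w(C) = 9 - 4 = 5)
g(v) = -4 (g(v) = 2 - 1*6 = 2 - 6 = -4)
u(Y) = -4
z(W, G) = 4 + sqrt(10 + G) (z(W, G) = sqrt(10 + G) - 1*(-4) = sqrt(10 + G) + 4 = 4 + sqrt(10 + G))
z(-203, 157) - 1*(-73) = (4 + sqrt(10 + 157)) - 1*(-73) = (4 + sqrt(167)) + 73 = 77 + sqrt(167)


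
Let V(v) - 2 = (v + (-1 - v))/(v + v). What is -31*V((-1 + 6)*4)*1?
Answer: -2449/40 ≈ -61.225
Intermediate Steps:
V(v) = 2 - 1/(2*v) (V(v) = 2 + (v + (-1 - v))/(v + v) = 2 - 1/(2*v))
-31*V((-1 + 6)*4)*1 = -31*(2 - 1/(4*(-1 + 6))/2)*1 = -31*(2 - 1/(2*(5*4)))*1 = -31*(2 - ½/20)*1 = -31*(2 - ½*1/20)*1 = -31*(2 - 1/40)*1 = -31*79/40*1 = -2449/40*1 = -2449/40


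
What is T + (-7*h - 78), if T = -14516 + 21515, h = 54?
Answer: 6543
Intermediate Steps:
T = 6999
T + (-7*h - 78) = 6999 + (-7*54 - 78) = 6999 + (-378 - 78) = 6999 - 456 = 6543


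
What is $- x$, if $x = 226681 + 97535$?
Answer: $-324216$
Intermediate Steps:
$x = 324216$
$- x = \left(-1\right) 324216 = -324216$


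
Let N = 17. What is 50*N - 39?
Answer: 811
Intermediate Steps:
50*N - 39 = 50*17 - 39 = 850 - 39 = 811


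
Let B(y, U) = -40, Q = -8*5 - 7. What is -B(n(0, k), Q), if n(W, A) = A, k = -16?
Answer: 40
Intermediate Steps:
Q = -47 (Q = -40 - 7 = -47)
-B(n(0, k), Q) = -1*(-40) = 40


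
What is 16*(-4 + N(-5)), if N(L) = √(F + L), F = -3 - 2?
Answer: -64 + 16*I*√10 ≈ -64.0 + 50.596*I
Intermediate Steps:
F = -5
N(L) = √(-5 + L)
16*(-4 + N(-5)) = 16*(-4 + √(-5 - 5)) = 16*(-4 + √(-10)) = 16*(-4 + I*√10) = -64 + 16*I*√10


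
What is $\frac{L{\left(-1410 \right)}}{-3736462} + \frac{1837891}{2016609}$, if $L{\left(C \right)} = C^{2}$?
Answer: $\frac{1428994764371}{3767491448679} \approx 0.3793$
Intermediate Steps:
$\frac{L{\left(-1410 \right)}}{-3736462} + \frac{1837891}{2016609} = \frac{\left(-1410\right)^{2}}{-3736462} + \frac{1837891}{2016609} = 1988100 \left(- \frac{1}{3736462}\right) + 1837891 \cdot \frac{1}{2016609} = - \frac{994050}{1868231} + \frac{1837891}{2016609} = \frac{1428994764371}{3767491448679}$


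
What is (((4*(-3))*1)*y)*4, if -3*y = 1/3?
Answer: 16/3 ≈ 5.3333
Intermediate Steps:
y = -⅑ (y = -⅓/3 = -⅓*⅓ = -⅑ ≈ -0.11111)
(((4*(-3))*1)*y)*4 = (((4*(-3))*1)*(-⅑))*4 = (-12*1*(-⅑))*4 = -12*(-⅑)*4 = (4/3)*4 = 16/3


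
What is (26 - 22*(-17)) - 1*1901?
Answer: -1501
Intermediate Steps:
(26 - 22*(-17)) - 1*1901 = (26 + 374) - 1901 = 400 - 1901 = -1501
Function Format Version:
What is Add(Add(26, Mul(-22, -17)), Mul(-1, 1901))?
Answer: -1501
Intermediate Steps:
Add(Add(26, Mul(-22, -17)), Mul(-1, 1901)) = Add(Add(26, 374), -1901) = Add(400, -1901) = -1501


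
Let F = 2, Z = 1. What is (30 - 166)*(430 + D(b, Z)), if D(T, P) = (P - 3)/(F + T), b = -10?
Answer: -58514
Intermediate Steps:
D(T, P) = (-3 + P)/(2 + T) (D(T, P) = (P - 3)/(2 + T) = (-3 + P)/(2 + T))
(30 - 166)*(430 + D(b, Z)) = (30 - 166)*(430 + (-3 + 1)/(2 - 10)) = -136*(430 - 2/(-8)) = -136*(430 - 1/8*(-2)) = -136*(430 + 1/4) = -136*1721/4 = -58514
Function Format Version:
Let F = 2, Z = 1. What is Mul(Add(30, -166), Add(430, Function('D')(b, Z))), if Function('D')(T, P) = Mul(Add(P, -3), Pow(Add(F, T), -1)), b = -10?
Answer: -58514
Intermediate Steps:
Function('D')(T, P) = Mul(Pow(Add(2, T), -1), Add(-3, P)) (Function('D')(T, P) = Mul(Add(P, -3), Pow(Add(2, T), -1)) = Mul(Add(-3, P), Pow(Add(2, T), -1)) = Mul(Pow(Add(2, T), -1), Add(-3, P)))
Mul(Add(30, -166), Add(430, Function('D')(b, Z))) = Mul(Add(30, -166), Add(430, Mul(Pow(Add(2, -10), -1), Add(-3, 1)))) = Mul(-136, Add(430, Mul(Pow(-8, -1), -2))) = Mul(-136, Add(430, Mul(Rational(-1, 8), -2))) = Mul(-136, Add(430, Rational(1, 4))) = Mul(-136, Rational(1721, 4)) = -58514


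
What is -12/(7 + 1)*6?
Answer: -9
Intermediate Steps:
-12/(7 + 1)*6 = -12/8*6 = -12*⅛*6 = -3/2*6 = -9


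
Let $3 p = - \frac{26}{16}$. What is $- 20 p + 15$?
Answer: $\frac{155}{6} \approx 25.833$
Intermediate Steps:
$p = - \frac{13}{24}$ ($p = \frac{\left(-26\right) \frac{1}{16}}{3} = \frac{1}{3} \left(- \frac{13}{8}\right) = - \frac{13}{24} \approx -0.54167$)
$- 20 p + 15 = \left(-20\right) \left(- \frac{13}{24}\right) + 15 = \frac{65}{6} + 15 = \frac{155}{6}$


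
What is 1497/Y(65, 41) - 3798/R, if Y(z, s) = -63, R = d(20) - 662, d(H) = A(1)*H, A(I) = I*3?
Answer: -15760/903 ≈ -17.453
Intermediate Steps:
A(I) = 3*I
d(H) = 3*H (d(H) = (3*1)*H = 3*H)
R = -602 (R = 3*20 - 662 = 60 - 662 = -602)
1497/Y(65, 41) - 3798/R = 1497/(-63) - 3798/(-602) = 1497*(-1/63) - 3798*(-1/602) = -499/21 + 1899/301 = -15760/903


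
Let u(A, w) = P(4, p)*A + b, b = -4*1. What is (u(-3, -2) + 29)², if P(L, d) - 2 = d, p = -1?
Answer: 484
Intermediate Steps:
P(L, d) = 2 + d
b = -4
u(A, w) = -4 + A (u(A, w) = (2 - 1)*A - 4 = 1*A - 4 = A - 4 = -4 + A)
(u(-3, -2) + 29)² = ((-4 - 3) + 29)² = (-7 + 29)² = 22² = 484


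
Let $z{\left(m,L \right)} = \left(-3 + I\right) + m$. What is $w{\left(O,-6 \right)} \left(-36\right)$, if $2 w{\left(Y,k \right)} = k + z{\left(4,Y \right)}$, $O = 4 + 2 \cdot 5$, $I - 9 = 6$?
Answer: $-180$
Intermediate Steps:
$I = 15$ ($I = 9 + 6 = 15$)
$z{\left(m,L \right)} = 12 + m$ ($z{\left(m,L \right)} = \left(-3 + 15\right) + m = 12 + m$)
$O = 14$ ($O = 4 + 10 = 14$)
$w{\left(Y,k \right)} = 8 + \frac{k}{2}$ ($w{\left(Y,k \right)} = \frac{k + \left(12 + 4\right)}{2} = \frac{k + 16}{2} = \frac{16 + k}{2} = 8 + \frac{k}{2}$)
$w{\left(O,-6 \right)} \left(-36\right) = \left(8 + \frac{1}{2} \left(-6\right)\right) \left(-36\right) = \left(8 - 3\right) \left(-36\right) = 5 \left(-36\right) = -180$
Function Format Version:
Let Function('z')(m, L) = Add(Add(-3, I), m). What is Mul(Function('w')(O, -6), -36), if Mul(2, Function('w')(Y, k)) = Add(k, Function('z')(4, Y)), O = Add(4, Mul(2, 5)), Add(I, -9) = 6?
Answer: -180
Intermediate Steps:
I = 15 (I = Add(9, 6) = 15)
Function('z')(m, L) = Add(12, m) (Function('z')(m, L) = Add(Add(-3, 15), m) = Add(12, m))
O = 14 (O = Add(4, 10) = 14)
Function('w')(Y, k) = Add(8, Mul(Rational(1, 2), k)) (Function('w')(Y, k) = Mul(Rational(1, 2), Add(k, Add(12, 4))) = Mul(Rational(1, 2), Add(k, 16)) = Mul(Rational(1, 2), Add(16, k)) = Add(8, Mul(Rational(1, 2), k)))
Mul(Function('w')(O, -6), -36) = Mul(Add(8, Mul(Rational(1, 2), -6)), -36) = Mul(Add(8, -3), -36) = Mul(5, -36) = -180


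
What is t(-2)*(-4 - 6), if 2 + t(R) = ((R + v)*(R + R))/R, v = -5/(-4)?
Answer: 35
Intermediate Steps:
v = 5/4 (v = -5*(-¼) = 5/4 ≈ 1.2500)
t(R) = ½ + 2*R (t(R) = -2 + ((R + 5/4)*(R + R))/R = -2 + ((5/4 + R)*(2*R))/R = -2 + (2*R*(5/4 + R))/R = -2 + (5/2 + 2*R) = ½ + 2*R)
t(-2)*(-4 - 6) = (½ + 2*(-2))*(-4 - 6) = (½ - 4)*(-10) = -7/2*(-10) = 35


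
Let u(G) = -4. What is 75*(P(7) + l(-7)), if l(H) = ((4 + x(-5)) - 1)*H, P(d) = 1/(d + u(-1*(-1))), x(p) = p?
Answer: 1075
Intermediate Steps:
P(d) = 1/(-4 + d) (P(d) = 1/(d - 4) = 1/(-4 + d))
l(H) = -2*H (l(H) = ((4 - 5) - 1)*H = (-1 - 1)*H = -2*H)
75*(P(7) + l(-7)) = 75*(1/(-4 + 7) - 2*(-7)) = 75*(1/3 + 14) = 75*(43/3) = 1075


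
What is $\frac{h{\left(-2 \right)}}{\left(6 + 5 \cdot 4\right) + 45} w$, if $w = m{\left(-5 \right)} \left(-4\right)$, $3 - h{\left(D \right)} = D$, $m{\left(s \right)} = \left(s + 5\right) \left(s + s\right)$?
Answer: $0$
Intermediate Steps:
$m{\left(s \right)} = 2 s \left(5 + s\right)$ ($m{\left(s \right)} = \left(5 + s\right) 2 s = 2 s \left(5 + s\right)$)
$h{\left(D \right)} = 3 - D$
$w = 0$ ($w = 2 \left(-5\right) \left(5 - 5\right) \left(-4\right) = 2 \left(-5\right) 0 \left(-4\right) = 0 \left(-4\right) = 0$)
$\frac{h{\left(-2 \right)}}{\left(6 + 5 \cdot 4\right) + 45} w = \frac{3 - -2}{\left(6 + 5 \cdot 4\right) + 45} \cdot 0 = \frac{3 + 2}{\left(6 + 20\right) + 45} \cdot 0 = \frac{1}{26 + 45} \cdot 5 \cdot 0 = \frac{1}{71} \cdot 5 \cdot 0 = \frac{5}{71} \cdot 0 = 0$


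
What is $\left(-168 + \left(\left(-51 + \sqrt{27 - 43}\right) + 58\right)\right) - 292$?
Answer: $-453 + 4 i \approx -453.0 + 4.0 i$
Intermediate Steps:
$\left(-168 + \left(\left(-51 + \sqrt{27 - 43}\right) + 58\right)\right) - 292 = \left(-168 + \left(\left(-51 + \sqrt{-16}\right) + 58\right)\right) - 292 = \left(-168 + \left(\left(-51 + 4 i\right) + 58\right)\right) - 292 = \left(-168 + \left(7 + 4 i\right)\right) - 292 = \left(-161 + 4 i\right) - 292 = -453 + 4 i$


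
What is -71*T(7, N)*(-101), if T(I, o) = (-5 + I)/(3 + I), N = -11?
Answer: 7171/5 ≈ 1434.2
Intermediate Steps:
T(I, o) = (-5 + I)/(3 + I)
-71*T(7, N)*(-101) = -71*(-5 + 7)/(3 + 7)*(-101) = -71*2/10*(-101) = -71*⅕*(-101) = -71/5*(-101) = 7171/5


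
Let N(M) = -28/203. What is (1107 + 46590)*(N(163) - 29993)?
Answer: -41486898297/29 ≈ -1.4306e+9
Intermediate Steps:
N(M) = -4/29 (N(M) = -28*1/203 = -4/29)
(1107 + 46590)*(N(163) - 29993) = (1107 + 46590)*(-4/29 - 29993) = 47697*(-869801/29) = -41486898297/29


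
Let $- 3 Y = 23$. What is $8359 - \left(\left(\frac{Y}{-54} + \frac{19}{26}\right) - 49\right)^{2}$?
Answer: $\frac{6700274747}{1108809} \approx 6042.8$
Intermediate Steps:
$Y = - \frac{23}{3}$ ($Y = \left(- \frac{1}{3}\right) 23 = - \frac{23}{3} \approx -7.6667$)
$8359 - \left(\left(\frac{Y}{-54} + \frac{19}{26}\right) - 49\right)^{2} = 8359 - \left(\left(- \frac{23}{3 \left(-54\right)} + \frac{19}{26}\right) - 49\right)^{2} = 8359 - \left(\left(\left(- \frac{23}{3}\right) \left(- \frac{1}{54}\right) + 19 \cdot \frac{1}{26}\right) - 49\right)^{2} = 8359 - \left(\left(\frac{23}{162} + \frac{19}{26}\right) - 49\right)^{2} = 8359 - \left(\frac{919}{1053} - 49\right)^{2} = 8359 - \left(- \frac{50678}{1053}\right)^{2} = 8359 - \frac{2568259684}{1108809} = \frac{6700274747}{1108809}$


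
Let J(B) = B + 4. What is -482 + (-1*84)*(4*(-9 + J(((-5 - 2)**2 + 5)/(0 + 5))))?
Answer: -12154/5 ≈ -2430.8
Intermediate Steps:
J(B) = 4 + B
-482 + (-1*84)*(4*(-9 + J(((-5 - 2)**2 + 5)/(0 + 5)))) = -482 + (-1*84)*(4*(-9 + (4 + ((-5 - 2)**2 + 5)/(0 + 5)))) = -482 - 336*(-9 + (4 + ((-7)**2 + 5)/5)) = -482 - 336*(-9 + (4 + (49 + 5)*(1/5))) = -482 - 336*(-9 + (4 + 54*(1/5))) = -482 - 336*(-9 + (4 + 54/5)) = -482 - 336*(-9 + 74/5) = -482 - 336*29/5 = -482 - 84*116/5 = -482 - 9744/5 = -12154/5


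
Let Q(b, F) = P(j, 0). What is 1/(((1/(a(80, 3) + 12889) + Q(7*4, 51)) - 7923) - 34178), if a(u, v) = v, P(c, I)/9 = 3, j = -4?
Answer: -12892/542418007 ≈ -2.3768e-5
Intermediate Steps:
P(c, I) = 27 (P(c, I) = 9*3 = 27)
Q(b, F) = 27
1/(((1/(a(80, 3) + 12889) + Q(7*4, 51)) - 7923) - 34178) = 1/(((1/(3 + 12889) + 27) - 7923) - 34178) = 1/(((1/12892 + 27) - 7923) - 34178) = 1/((348085/12892 - 7923) - 34178) = 1/(-101795231/12892 - 34178) = 1/(-542418007/12892) = -12892/542418007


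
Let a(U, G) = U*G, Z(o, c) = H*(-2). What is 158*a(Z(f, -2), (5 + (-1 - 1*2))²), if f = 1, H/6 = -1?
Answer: 7584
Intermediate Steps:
H = -6 (H = 6*(-1) = -6)
Z(o, c) = 12 (Z(o, c) = -6*(-2) = 12)
a(U, G) = G*U
158*a(Z(f, -2), (5 + (-1 - 1*2))²) = 158*((5 + (-1 - 1*2))²*12) = 158*((5 + (-1 - 2))²*12) = 158*((5 - 3)²*12) = 158*(2²*12) = 158*(4*12) = 158*48 = 7584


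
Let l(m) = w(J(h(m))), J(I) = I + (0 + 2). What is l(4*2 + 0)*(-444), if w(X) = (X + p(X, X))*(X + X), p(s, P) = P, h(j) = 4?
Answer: -63936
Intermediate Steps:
J(I) = 2 + I (J(I) = I + 2 = 2 + I)
w(X) = 4*X² (w(X) = (X + X)*(X + X) = (2*X)*(2*X) = 4*X²)
l(m) = 144 (l(m) = 4*(2 + 4)² = 4*6² = 4*36 = 144)
l(4*2 + 0)*(-444) = 144*(-444) = -63936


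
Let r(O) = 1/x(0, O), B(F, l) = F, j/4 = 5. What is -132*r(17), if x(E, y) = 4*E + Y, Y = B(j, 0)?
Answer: -33/5 ≈ -6.6000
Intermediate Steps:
j = 20 (j = 4*5 = 20)
Y = 20
x(E, y) = 20 + 4*E (x(E, y) = 4*E + 20 = 20 + 4*E)
r(O) = 1/20 (r(O) = 1/(20 + 4*0) = 1/(20 + 0) = 1/20)
-132*r(17) = -132*1/20 = -33/5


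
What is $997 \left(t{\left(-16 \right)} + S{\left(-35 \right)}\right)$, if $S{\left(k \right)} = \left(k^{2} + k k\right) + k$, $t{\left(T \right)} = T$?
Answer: $2391803$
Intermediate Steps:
$S{\left(k \right)} = k + 2 k^{2}$ ($S{\left(k \right)} = \left(k^{2} + k^{2}\right) + k = 2 k^{2} + k = k + 2 k^{2}$)
$997 \left(t{\left(-16 \right)} + S{\left(-35 \right)}\right) = 997 \left(-16 - 35 \left(1 + 2 \left(-35\right)\right)\right) = 997 \left(-16 - 35 \left(1 - 70\right)\right) = 997 \left(-16 - -2415\right) = 997 \left(-16 + 2415\right) = 997 \cdot 2399 = 2391803$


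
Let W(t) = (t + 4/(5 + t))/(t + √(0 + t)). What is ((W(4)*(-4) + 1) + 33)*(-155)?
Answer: -129890/27 ≈ -4810.7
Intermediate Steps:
W(t) = (t + 4/(5 + t))/(t + √t)
((W(4)*(-4) + 1) + 33)*(-155) = ((((4 + 4² + 5*4)/(4² + 4^(3/2) + 5*4 + 5*√4))*(-4) + 1) + 33)*(-155) = ((((4 + 16 + 20)/(16 + 8 + 20 + 5*2))*(-4) + 1) + 33)*(-155) = (((40/(16 + 8 + 20 + 10))*(-4) + 1) + 33)*(-155) = (((40/54)*(-4) + 1) + 33)*(-155) = ((((1/54)*40)*(-4) + 1) + 33)*(-155) = (((20/27)*(-4) + 1) + 33)*(-155) = ((-80/27 + 1) + 33)*(-155) = (-53/27 + 33)*(-155) = (838/27)*(-155) = -129890/27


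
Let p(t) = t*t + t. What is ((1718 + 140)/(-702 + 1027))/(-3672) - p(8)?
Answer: -42963329/596700 ≈ -72.002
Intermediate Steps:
p(t) = t + t² (p(t) = t² + t = t + t²)
((1718 + 140)/(-702 + 1027))/(-3672) - p(8) = ((1718 + 140)/(-702 + 1027))/(-3672) - 8*(1 + 8) = (1858/325)*(-1/3672) - 8*9 = (1858*(1/325))*(-1/3672) - 1*72 = (1858/325)*(-1/3672) - 72 = -929/596700 - 72 = -42963329/596700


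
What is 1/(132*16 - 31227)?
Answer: -1/29115 ≈ -3.4347e-5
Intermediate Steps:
1/(132*16 - 31227) = 1/(2112 - 31227) = 1/(-29115) = -1/29115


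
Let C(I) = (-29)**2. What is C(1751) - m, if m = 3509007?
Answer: -3508166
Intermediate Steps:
C(I) = 841
C(1751) - m = 841 - 1*3509007 = 841 - 3509007 = -3508166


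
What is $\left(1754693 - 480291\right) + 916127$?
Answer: $2190529$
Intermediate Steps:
$\left(1754693 - 480291\right) + 916127 = 1274402 + 916127 = 2190529$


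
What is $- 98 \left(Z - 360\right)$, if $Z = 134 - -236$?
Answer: $-980$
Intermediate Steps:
$Z = 370$ ($Z = 134 + 236 = 370$)
$- 98 \left(Z - 360\right) = - 98 \left(370 - 360\right) = \left(-98\right) 10 = -980$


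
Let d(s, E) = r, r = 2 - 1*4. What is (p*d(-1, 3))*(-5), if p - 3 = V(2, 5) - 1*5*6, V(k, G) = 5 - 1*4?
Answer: -260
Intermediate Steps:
r = -2 (r = 2 - 4 = -2)
d(s, E) = -2
V(k, G) = 1 (V(k, G) = 5 - 4 = 1)
p = -26 (p = 3 + (1 - 1*5*6) = 3 + (1 - 5*6) = 3 + (1 - 30) = 3 - 29 = -26)
(p*d(-1, 3))*(-5) = -26*(-2)*(-5) = 52*(-5) = -260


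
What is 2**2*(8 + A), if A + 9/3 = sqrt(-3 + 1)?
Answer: 20 + 4*I*sqrt(2) ≈ 20.0 + 5.6569*I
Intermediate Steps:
A = -3 + I*sqrt(2) (A = -3 + sqrt(-3 + 1) = -3 + sqrt(-2) = -3 + I*sqrt(2) ≈ -3.0 + 1.4142*I)
2**2*(8 + A) = 2**2*(8 + (-3 + I*sqrt(2))) = 4*(5 + I*sqrt(2)) = 20 + 4*I*sqrt(2)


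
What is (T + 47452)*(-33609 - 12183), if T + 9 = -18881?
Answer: -1307911104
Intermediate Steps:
T = -18890 (T = -9 - 18881 = -18890)
(T + 47452)*(-33609 - 12183) = (-18890 + 47452)*(-33609 - 12183) = 28562*(-45792) = -1307911104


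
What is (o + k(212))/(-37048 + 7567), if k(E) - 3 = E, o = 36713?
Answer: -36928/29481 ≈ -1.2526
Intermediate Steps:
k(E) = 3 + E
(o + k(212))/(-37048 + 7567) = (36713 + (3 + 212))/(-37048 + 7567) = (36713 + 215)/(-29481) = 36928*(-1/29481) = -36928/29481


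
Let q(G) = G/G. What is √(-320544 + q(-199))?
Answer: I*√320543 ≈ 566.17*I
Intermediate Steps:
q(G) = 1
√(-320544 + q(-199)) = √(-320544 + 1) = √(-320543) = I*√320543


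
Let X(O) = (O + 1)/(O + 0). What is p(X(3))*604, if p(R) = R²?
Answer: 9664/9 ≈ 1073.8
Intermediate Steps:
X(O) = (1 + O)/O
p(X(3))*604 = ((1 + 3)/3)²*604 = ((⅓)*4)²*604 = (4/3)²*604 = (16/9)*604 = 9664/9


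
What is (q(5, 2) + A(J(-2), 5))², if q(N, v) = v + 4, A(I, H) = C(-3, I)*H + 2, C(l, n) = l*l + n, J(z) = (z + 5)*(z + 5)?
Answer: 9604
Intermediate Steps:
J(z) = (5 + z)² (J(z) = (5 + z)*(5 + z) = (5 + z)²)
C(l, n) = n + l² (C(l, n) = l² + n = n + l²)
A(I, H) = 2 + H*(9 + I) (A(I, H) = (I + (-3)²)*H + 2 = (I + 9)*H + 2 = (9 + I)*H + 2 = H*(9 + I) + 2 = 2 + H*(9 + I))
q(N, v) = 4 + v
(q(5, 2) + A(J(-2), 5))² = ((4 + 2) + (2 + 5*(9 + (5 - 2)²)))² = (6 + (2 + 5*(9 + 3²)))² = (6 + (2 + 5*(9 + 9)))² = (6 + (2 + 5*18))² = (6 + (2 + 90))² = (6 + 92)² = 98² = 9604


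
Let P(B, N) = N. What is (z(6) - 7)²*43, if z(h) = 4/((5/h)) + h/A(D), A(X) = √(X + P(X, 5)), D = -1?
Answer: 688/25 ≈ 27.520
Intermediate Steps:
A(X) = √(5 + X) (A(X) = √(X + 5) = √(5 + X))
z(h) = 13*h/10 (z(h) = 4/((5/h)) + h/(√(5 - 1)) = 4*(h/5) + h/(√4) = 4*h/5 + h/2 = 13*h/10)
(z(6) - 7)²*43 = ((13/10)*6 - 7)²*43 = (39/5 - 7)²*43 = (⅘)²*43 = (16/25)*43 = 688/25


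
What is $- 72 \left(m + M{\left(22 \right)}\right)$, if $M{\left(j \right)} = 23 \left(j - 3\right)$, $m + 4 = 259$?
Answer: $-49824$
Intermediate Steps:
$m = 255$ ($m = -4 + 259 = 255$)
$M{\left(j \right)} = -69 + 23 j$ ($M{\left(j \right)} = 23 \left(-3 + j\right) = -69 + 23 j$)
$- 72 \left(m + M{\left(22 \right)}\right) = - 72 \left(255 + \left(-69 + 23 \cdot 22\right)\right) = - 72 \left(255 + \left(-69 + 506\right)\right) = - 72 \left(255 + 437\right) = \left(-72\right) 692 = -49824$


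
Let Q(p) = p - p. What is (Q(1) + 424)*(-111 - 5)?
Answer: -49184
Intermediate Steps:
Q(p) = 0
(Q(1) + 424)*(-111 - 5) = (0 + 424)*(-111 - 5) = 424*(-116) = -49184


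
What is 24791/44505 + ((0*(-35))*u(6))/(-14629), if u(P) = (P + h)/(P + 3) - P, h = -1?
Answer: 24791/44505 ≈ 0.55704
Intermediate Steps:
u(P) = -P + (-1 + P)/(3 + P) (u(P) = (P - 1)/(P + 3) - P = (-1 + P)/(3 + P) - P = -P + (-1 + P)/(3 + P))
24791/44505 + ((0*(-35))*u(6))/(-14629) = 24791/44505 + ((0*(-35))*((-1 - 1*6**2 - 2*6)/(3 + 6)))/(-14629) = 24791*(1/44505) + (0*((-1 - 1*36 - 12)/9))*(-1/14629) = 24791/44505 + (0*((-1 - 36 - 12)/9))*(-1/14629) = 24791/44505 + (0*((1/9)*(-49)))*(-1/14629) = 24791/44505 + (0*(-49/9))*(-1/14629) = 24791/44505 + 0*(-1/14629) = 24791/44505 + 0 = 24791/44505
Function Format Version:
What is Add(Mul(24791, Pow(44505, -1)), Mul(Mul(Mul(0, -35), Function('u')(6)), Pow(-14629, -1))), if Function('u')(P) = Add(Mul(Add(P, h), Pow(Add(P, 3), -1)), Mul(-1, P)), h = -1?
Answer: Rational(24791, 44505) ≈ 0.55704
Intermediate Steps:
Function('u')(P) = Add(Mul(-1, P), Mul(Pow(Add(3, P), -1), Add(-1, P))) (Function('u')(P) = Add(Mul(Add(P, -1), Pow(Add(P, 3), -1)), Mul(-1, P)) = Add(Mul(Add(-1, P), Pow(Add(3, P), -1)), Mul(-1, P)) = Add(Mul(Pow(Add(3, P), -1), Add(-1, P)), Mul(-1, P)) = Add(Mul(-1, P), Mul(Pow(Add(3, P), -1), Add(-1, P))))
Add(Mul(24791, Pow(44505, -1)), Mul(Mul(Mul(0, -35), Function('u')(6)), Pow(-14629, -1))) = Add(Mul(24791, Pow(44505, -1)), Mul(Mul(Mul(0, -35), Mul(Pow(Add(3, 6), -1), Add(-1, Mul(-1, Pow(6, 2)), Mul(-2, 6)))), Pow(-14629, -1))) = Add(Mul(24791, Rational(1, 44505)), Mul(Mul(0, Mul(Pow(9, -1), Add(-1, Mul(-1, 36), -12))), Rational(-1, 14629))) = Add(Rational(24791, 44505), Mul(Mul(0, Mul(Rational(1, 9), Add(-1, -36, -12))), Rational(-1, 14629))) = Add(Rational(24791, 44505), Mul(Mul(0, Mul(Rational(1, 9), -49)), Rational(-1, 14629))) = Add(Rational(24791, 44505), Mul(Mul(0, Rational(-49, 9)), Rational(-1, 14629))) = Add(Rational(24791, 44505), Mul(0, Rational(-1, 14629))) = Add(Rational(24791, 44505), 0) = Rational(24791, 44505)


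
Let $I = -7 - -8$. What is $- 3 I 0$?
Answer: $0$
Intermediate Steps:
$I = 1$ ($I = -7 + 8 = 1$)
$- 3 I 0 = \left(-3\right) 1 \cdot 0 = \left(-3\right) 0 = 0$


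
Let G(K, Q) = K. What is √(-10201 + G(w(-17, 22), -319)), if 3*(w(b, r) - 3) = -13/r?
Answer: 17*I*√153714/66 ≈ 100.99*I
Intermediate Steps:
w(b, r) = 3 - 13/(3*r) (w(b, r) = 3 + (-13/r)/3 = 3 - 13/(3*r))
√(-10201 + G(w(-17, 22), -319)) = √(-10201 + (3 - 13/3/22)) = √(-10201 + (3 - 13/3*1/22)) = √(-10201 + (3 - 13/66)) = √(-10201 + 185/66) = √(-673081/66) = 17*I*√153714/66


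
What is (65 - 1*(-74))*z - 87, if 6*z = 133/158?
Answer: -63989/948 ≈ -67.499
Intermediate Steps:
z = 133/948 (z = (133/158)/6 = (133*(1/158))/6 = (⅙)*(133/158) = 133/948 ≈ 0.14030)
(65 - 1*(-74))*z - 87 = (65 - 1*(-74))*(133/948) - 87 = (65 + 74)*(133/948) - 87 = 139*(133/948) - 87 = 18487/948 - 87 = -63989/948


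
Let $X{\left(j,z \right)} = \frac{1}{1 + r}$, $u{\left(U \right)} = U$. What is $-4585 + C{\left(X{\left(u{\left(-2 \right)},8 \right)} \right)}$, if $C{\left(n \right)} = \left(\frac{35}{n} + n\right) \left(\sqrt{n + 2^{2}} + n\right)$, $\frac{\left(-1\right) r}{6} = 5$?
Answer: $- \frac{3826549}{841} - \frac{29436 \sqrt{3335}}{841} \approx -6571.3$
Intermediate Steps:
$r = -30$ ($r = \left(-6\right) 5 = -30$)
$X{\left(j,z \right)} = - \frac{1}{29}$ ($X{\left(j,z \right)} = \frac{1}{1 - 30} = \frac{1}{-29} = - \frac{1}{29}$)
$C{\left(n \right)} = \left(n + \sqrt{4 + n}\right) \left(n + \frac{35}{n}\right)$ ($C{\left(n \right)} = \left(n + \frac{35}{n}\right) \left(\sqrt{n + 4} + n\right) = \left(n + \frac{35}{n}\right) \left(\sqrt{4 + n} + n\right) = \left(n + \frac{35}{n}\right) \left(n + \sqrt{4 + n}\right) = \left(n + \sqrt{4 + n}\right) \left(n + \frac{35}{n}\right)$)
$-4585 + C{\left(X{\left(u{\left(-2 \right)},8 \right)} \right)} = -4585 + \left(35 + \left(- \frac{1}{29}\right)^{2} - \frac{\sqrt{4 - \frac{1}{29}}}{29} + \frac{35 \sqrt{4 - \frac{1}{29}}}{- \frac{1}{29}}\right) = -4585 + \left(35 + \frac{1}{841} - \frac{\sqrt{\frac{115}{29}}}{29} + 35 \left(-29\right) \sqrt{\frac{115}{29}}\right) = -4585 + \left(35 + \frac{1}{841} - \frac{\frac{1}{29} \sqrt{3335}}{29} + 35 \left(-29\right) \frac{\sqrt{3335}}{29}\right) = -4585 + \left(35 + \frac{1}{841} - \frac{\sqrt{3335}}{841} - 35 \sqrt{3335}\right) = -4585 + \left(\frac{29436}{841} - \frac{29436 \sqrt{3335}}{841}\right) = - \frac{3826549}{841} - \frac{29436 \sqrt{3335}}{841}$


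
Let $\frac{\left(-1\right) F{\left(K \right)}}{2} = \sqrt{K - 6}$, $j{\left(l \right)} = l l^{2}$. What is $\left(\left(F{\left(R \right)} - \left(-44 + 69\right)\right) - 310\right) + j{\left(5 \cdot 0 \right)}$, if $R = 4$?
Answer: $-335 - 2 i \sqrt{2} \approx -335.0 - 2.8284 i$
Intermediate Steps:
$j{\left(l \right)} = l^{3}$
$F{\left(K \right)} = - 2 \sqrt{-6 + K}$ ($F{\left(K \right)} = - 2 \sqrt{K - 6} = - 2 \sqrt{-6 + K}$)
$\left(\left(F{\left(R \right)} - \left(-44 + 69\right)\right) - 310\right) + j{\left(5 \cdot 0 \right)} = \left(\left(- 2 \sqrt{-6 + 4} - \left(-44 + 69\right)\right) - 310\right) + \left(5 \cdot 0\right)^{3} = \left(\left(- 2 \sqrt{-2} - 25\right) - 310\right) + 0^{3} = \left(\left(- 2 i \sqrt{2} - 25\right) - 310\right) + 0 = \left(\left(-25 - 2 i \sqrt{2}\right) - 310\right) + 0 = \left(-335 - 2 i \sqrt{2}\right) + 0 = -335 - 2 i \sqrt{2}$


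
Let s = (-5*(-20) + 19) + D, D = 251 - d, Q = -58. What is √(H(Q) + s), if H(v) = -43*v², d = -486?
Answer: 2*I*√35949 ≈ 379.2*I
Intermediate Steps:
D = 737 (D = 251 - 1*(-486) = 251 + 486 = 737)
s = 856 (s = (-5*(-20) + 19) + 737 = (100 + 19) + 737 = 119 + 737 = 856)
√(H(Q) + s) = √(-43*(-58)² + 856) = √(-43*3364 + 856) = √(-144652 + 856) = √(-143796) = 2*I*√35949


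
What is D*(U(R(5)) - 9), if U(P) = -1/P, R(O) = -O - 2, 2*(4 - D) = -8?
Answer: -496/7 ≈ -70.857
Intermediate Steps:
D = 8 (D = 4 - ½*(-8) = 4 + 4 = 8)
R(O) = -2 - O
D*(U(R(5)) - 9) = 8*(-1/(-2 - 1*5) - 9) = 8*(-1/(-2 - 5) - 9) = 8*(-1/(-7) - 9) = 8*(-1*(-⅐) - 9) = 8*(⅐ - 9) = 8*(-62/7) = -496/7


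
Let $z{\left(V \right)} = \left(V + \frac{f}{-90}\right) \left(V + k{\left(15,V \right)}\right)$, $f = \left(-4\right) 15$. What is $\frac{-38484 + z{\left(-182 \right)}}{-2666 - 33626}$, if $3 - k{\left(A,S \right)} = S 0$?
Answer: $\frac{4519}{27219} \approx 0.16602$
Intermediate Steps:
$k{\left(A,S \right)} = 3$ ($k{\left(A,S \right)} = 3 - S 0 = 3 - 0 = 3 + 0 = 3$)
$f = -60$
$z{\left(V \right)} = \left(3 + V\right) \left(\frac{2}{3} + V\right)$ ($z{\left(V \right)} = \left(V - \frac{60}{-90}\right) \left(V + 3\right) = \left(V - - \frac{2}{3}\right) \left(3 + V\right) = \left(V + \frac{2}{3}\right) \left(3 + V\right) = \left(\frac{2}{3} + V\right) \left(3 + V\right) = \left(3 + V\right) \left(\frac{2}{3} + V\right)$)
$\frac{-38484 + z{\left(-182 \right)}}{-2666 - 33626} = \frac{-38484 + \left(2 + \left(-182\right)^{2} + \frac{11}{3} \left(-182\right)\right)}{-2666 - 33626} = \frac{-38484 + \left(2 + 33124 - \frac{2002}{3}\right)}{-36292} = \left(-38484 + \frac{97376}{3}\right) \left(- \frac{1}{36292}\right) = \left(- \frac{18076}{3}\right) \left(- \frac{1}{36292}\right) = \frac{4519}{27219}$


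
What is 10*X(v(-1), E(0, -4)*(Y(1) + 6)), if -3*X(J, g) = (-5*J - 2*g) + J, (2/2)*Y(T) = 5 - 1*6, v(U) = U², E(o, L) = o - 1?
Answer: -20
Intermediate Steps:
E(o, L) = -1 + o
Y(T) = -1 (Y(T) = 5 - 1*6 = 5 - 6 = -1)
X(J, g) = 2*g/3 + 4*J/3 (X(J, g) = -((-5*J - 2*g) + J)/3 = -(-4*J - 2*g)/3 = 2*g/3 + 4*J/3)
10*X(v(-1), E(0, -4)*(Y(1) + 6)) = 10*(2*((-1 + 0)*(-1 + 6))/3 + (4/3)*(-1)²) = 10*(2*(-1*5)/3 + (4/3)*1) = 10*((⅔)*(-5) + 4/3) = 10*(-10/3 + 4/3) = 10*(-2) = -20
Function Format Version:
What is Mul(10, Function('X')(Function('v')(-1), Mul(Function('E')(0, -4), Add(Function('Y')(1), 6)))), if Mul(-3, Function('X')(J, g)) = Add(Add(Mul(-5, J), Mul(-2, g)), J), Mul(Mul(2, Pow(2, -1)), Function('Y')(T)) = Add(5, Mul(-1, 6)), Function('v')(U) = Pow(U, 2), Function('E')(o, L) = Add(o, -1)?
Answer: -20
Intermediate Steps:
Function('E')(o, L) = Add(-1, o)
Function('Y')(T) = -1 (Function('Y')(T) = Add(5, Mul(-1, 6)) = Add(5, -6) = -1)
Function('X')(J, g) = Add(Mul(Rational(2, 3), g), Mul(Rational(4, 3), J)) (Function('X')(J, g) = Mul(Rational(-1, 3), Add(Add(Mul(-5, J), Mul(-2, g)), J)) = Mul(Rational(-1, 3), Add(Mul(-4, J), Mul(-2, g))) = Add(Mul(Rational(2, 3), g), Mul(Rational(4, 3), J)))
Mul(10, Function('X')(Function('v')(-1), Mul(Function('E')(0, -4), Add(Function('Y')(1), 6)))) = Mul(10, Add(Mul(Rational(2, 3), Mul(Add(-1, 0), Add(-1, 6))), Mul(Rational(4, 3), Pow(-1, 2)))) = Mul(10, Add(Mul(Rational(2, 3), Mul(-1, 5)), Mul(Rational(4, 3), 1))) = Mul(10, Add(Mul(Rational(2, 3), -5), Rational(4, 3))) = Mul(10, Add(Rational(-10, 3), Rational(4, 3))) = Mul(10, -2) = -20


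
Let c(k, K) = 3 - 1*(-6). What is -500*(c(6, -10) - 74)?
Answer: 32500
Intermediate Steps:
c(k, K) = 9 (c(k, K) = 3 + 6 = 9)
-500*(c(6, -10) - 74) = -500*(9 - 74) = -500*(-65) = 32500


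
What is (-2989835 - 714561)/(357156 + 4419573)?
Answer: -3704396/4776729 ≈ -0.77551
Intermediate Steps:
(-2989835 - 714561)/(357156 + 4419573) = -3704396/4776729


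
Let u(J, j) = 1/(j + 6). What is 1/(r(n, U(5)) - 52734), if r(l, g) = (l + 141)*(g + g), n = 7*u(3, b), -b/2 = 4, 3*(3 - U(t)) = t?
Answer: -3/157102 ≈ -1.9096e-5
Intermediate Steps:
U(t) = 3 - t/3
b = -8 (b = -2*4 = -8)
u(J, j) = 1/(6 + j)
n = -7/2 (n = 7/(6 - 8) = 7/(-2) = 7*(-1/2) = -7/2 ≈ -3.5000)
r(l, g) = 2*g*(141 + l) (r(l, g) = (141 + l)*(2*g) = 2*g*(141 + l))
1/(r(n, U(5)) - 52734) = 1/(2*(3 - 1/3*5)*(141 - 7/2) - 52734) = 1/(2*(3 - 5/3)*(275/2) - 52734) = 1/(2*(4/3)*(275/2) - 52734) = 1/(1100/3 - 52734) = 1/(-157102/3) = -3/157102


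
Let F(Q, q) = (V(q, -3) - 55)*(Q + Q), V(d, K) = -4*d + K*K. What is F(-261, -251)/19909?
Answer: -500076/19909 ≈ -25.118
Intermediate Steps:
V(d, K) = K² - 4*d (V(d, K) = -4*d + K² = K² - 4*d)
F(Q, q) = 2*Q*(-46 - 4*q) (F(Q, q) = (((-3)² - 4*q) - 55)*(Q + Q) = ((9 - 4*q) - 55)*(2*Q) = (-46 - 4*q)*(2*Q) = 2*Q*(-46 - 4*q))
F(-261, -251)/19909 = -4*(-261)*(23 + 2*(-251))/19909 = -4*(-261)*(23 - 502)*(1/19909) = -4*(-261)*(-479)*(1/19909) = -500076*1/19909 = -500076/19909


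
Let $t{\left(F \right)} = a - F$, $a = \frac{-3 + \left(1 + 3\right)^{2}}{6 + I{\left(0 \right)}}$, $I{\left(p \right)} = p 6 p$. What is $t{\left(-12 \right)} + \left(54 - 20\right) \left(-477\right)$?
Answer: $- \frac{97223}{6} \approx -16204.0$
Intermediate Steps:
$I{\left(p \right)} = 6 p^{2}$ ($I{\left(p \right)} = 6 p p = 6 p^{2}$)
$a = \frac{13}{6}$ ($a = \frac{-3 + \left(1 + 3\right)^{2}}{6 + 6 \cdot 0^{2}} = \frac{-3 + 4^{2}}{6 + 6 \cdot 0} = \frac{-3 + 16}{6 + 0} = \frac{13}{6} \approx 2.1667$)
$t{\left(F \right)} = \frac{13}{6} - F$
$t{\left(-12 \right)} + \left(54 - 20\right) \left(-477\right) = \left(\frac{13}{6} - -12\right) + \left(54 - 20\right) \left(-477\right) = \left(\frac{13}{6} + 12\right) + \left(54 - 20\right) \left(-477\right) = \frac{85}{6} + 34 \left(-477\right) = \frac{85}{6} - 16218 = - \frac{97223}{6}$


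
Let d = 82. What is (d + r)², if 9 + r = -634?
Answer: 314721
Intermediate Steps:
r = -643 (r = -9 - 634 = -643)
(d + r)² = (82 - 643)² = (-561)² = 314721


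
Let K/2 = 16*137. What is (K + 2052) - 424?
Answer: 6012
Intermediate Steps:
K = 4384 (K = 2*(16*137) = 2*2192 = 4384)
(K + 2052) - 424 = (4384 + 2052) - 424 = 6436 - 424 = 6012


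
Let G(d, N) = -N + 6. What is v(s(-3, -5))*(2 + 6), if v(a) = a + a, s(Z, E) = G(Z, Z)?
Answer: 144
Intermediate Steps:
G(d, N) = 6 - N
s(Z, E) = 6 - Z
v(a) = 2*a
v(s(-3, -5))*(2 + 6) = (2*(6 - 1*(-3)))*(2 + 6) = (2*(6 + 3))*8 = (2*9)*8 = 18*8 = 144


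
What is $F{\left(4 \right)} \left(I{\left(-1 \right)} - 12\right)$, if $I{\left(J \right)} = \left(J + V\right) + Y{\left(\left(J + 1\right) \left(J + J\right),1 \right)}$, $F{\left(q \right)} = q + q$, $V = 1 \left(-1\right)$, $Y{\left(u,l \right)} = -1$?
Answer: $-120$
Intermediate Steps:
$V = -1$
$F{\left(q \right)} = 2 q$
$I{\left(J \right)} = -2 + J$ ($I{\left(J \right)} = \left(J - 1\right) - 1 = \left(-1 + J\right) - 1 = -2 + J$)
$F{\left(4 \right)} \left(I{\left(-1 \right)} - 12\right) = 2 \cdot 4 \left(\left(-2 - 1\right) - 12\right) = 8 \left(-3 - 12\right) = 8 \left(-15\right) = -120$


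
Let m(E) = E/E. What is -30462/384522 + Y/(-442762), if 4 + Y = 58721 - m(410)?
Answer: -3005417483/14187644147 ≈ -0.21183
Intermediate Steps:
m(E) = 1
Y = 58716 (Y = -4 + (58721 - 1*1) = -4 + (58721 - 1) = -4 + 58720 = 58716)
-30462/384522 + Y/(-442762) = -30462/384522 + 58716/(-442762) = -30462*1/384522 + 58716*(-1/442762) = -5077/64087 - 29358/221381 = -3005417483/14187644147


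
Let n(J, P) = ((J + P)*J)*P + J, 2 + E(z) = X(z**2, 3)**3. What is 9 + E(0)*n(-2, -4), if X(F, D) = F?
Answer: 109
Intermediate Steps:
E(z) = -2 + z**6 (E(z) = -2 + (z**2)**3 = -2 + z**6)
n(J, P) = J + J*P*(J + P) (n(J, P) = (J*(J + P))*P + J = J*P*(J + P) + J = J + J*P*(J + P))
9 + E(0)*n(-2, -4) = 9 + (-2 + 0**6)*(-2*(1 + (-4)**2 - 2*(-4))) = 9 + (-2 + 0)*(-2*(1 + 16 + 8)) = 9 - (-4)*25 = 9 - 2*(-50) = 9 + 100 = 109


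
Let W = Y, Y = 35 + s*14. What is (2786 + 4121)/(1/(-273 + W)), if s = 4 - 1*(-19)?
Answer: 580188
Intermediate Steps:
s = 23 (s = 4 + 19 = 23)
Y = 357 (Y = 35 + 23*14 = 35 + 322 = 357)
W = 357
(2786 + 4121)/(1/(-273 + W)) = (2786 + 4121)/(1/(-273 + 357)) = 6907/(1/84) = 6907*84 = 580188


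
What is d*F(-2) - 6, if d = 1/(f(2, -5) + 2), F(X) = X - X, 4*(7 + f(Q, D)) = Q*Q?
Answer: -6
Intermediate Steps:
f(Q, D) = -7 + Q**2/4 (f(Q, D) = -7 + (Q*Q)/4 = -7 + Q**2/4)
F(X) = 0
d = -1/4 (d = 1/((-7 + (1/4)*2**2) + 2) = 1/((-7 + (1/4)*4) + 2) = 1/((-7 + 1) + 2) = 1/(-6 + 2) = 1/(-4) = -1/4 ≈ -0.25000)
d*F(-2) - 6 = -1/4*0 - 6 = 0 - 6 = -6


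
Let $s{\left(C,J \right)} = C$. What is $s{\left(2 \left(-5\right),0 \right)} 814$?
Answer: $-8140$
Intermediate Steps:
$s{\left(2 \left(-5\right),0 \right)} 814 = 2 \left(-5\right) 814 = \left(-10\right) 814 = -8140$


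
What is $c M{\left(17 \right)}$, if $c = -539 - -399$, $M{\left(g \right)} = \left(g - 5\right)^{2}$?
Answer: $-20160$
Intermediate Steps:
$M{\left(g \right)} = \left(-5 + g\right)^{2}$
$c = -140$ ($c = -539 + 399 = -140$)
$c M{\left(17 \right)} = - 140 \left(-5 + 17\right)^{2} = - 140 \cdot 12^{2} = \left(-140\right) 144 = -20160$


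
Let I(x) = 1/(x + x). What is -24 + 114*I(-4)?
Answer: -153/4 ≈ -38.250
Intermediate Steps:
I(x) = 1/(2*x)
-24 + 114*I(-4) = -24 + 114*((½)/(-4)) = -24 + 114*((½)*(-¼)) = -24 + 114*(-⅛) = -24 - 57/4 = -153/4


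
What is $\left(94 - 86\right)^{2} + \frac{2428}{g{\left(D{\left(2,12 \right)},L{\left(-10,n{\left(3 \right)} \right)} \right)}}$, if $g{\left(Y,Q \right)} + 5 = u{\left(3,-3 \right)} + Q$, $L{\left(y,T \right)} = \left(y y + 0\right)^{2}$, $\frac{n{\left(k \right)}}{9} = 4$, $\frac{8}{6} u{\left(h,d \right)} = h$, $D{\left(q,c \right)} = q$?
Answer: $\frac{2569008}{39989} \approx 64.243$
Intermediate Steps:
$u{\left(h,d \right)} = \frac{3 h}{4}$
$n{\left(k \right)} = 36$ ($n{\left(k \right)} = 9 \cdot 4 = 36$)
$L{\left(y,T \right)} = y^{4}$ ($L{\left(y,T \right)} = \left(y^{2} + 0\right)^{2} = \left(y^{2}\right)^{2} = y^{4}$)
$g{\left(Y,Q \right)} = - \frac{11}{4} + Q$ ($g{\left(Y,Q \right)} = -5 + \left(\frac{3}{4} \cdot 3 + Q\right) = -5 + \left(\frac{9}{4} + Q\right) = - \frac{11}{4} + Q$)
$\left(94 - 86\right)^{2} + \frac{2428}{g{\left(D{\left(2,12 \right)},L{\left(-10,n{\left(3 \right)} \right)} \right)}} = \left(94 - 86\right)^{2} + \frac{2428}{- \frac{11}{4} + \left(-10\right)^{4}} = 8^{2} + \frac{2428}{- \frac{11}{4} + 10000} = 64 + \frac{2428}{\frac{39989}{4}} = 64 + 2428 \cdot \frac{4}{39989} = 64 + \frac{9712}{39989} = \frac{2569008}{39989}$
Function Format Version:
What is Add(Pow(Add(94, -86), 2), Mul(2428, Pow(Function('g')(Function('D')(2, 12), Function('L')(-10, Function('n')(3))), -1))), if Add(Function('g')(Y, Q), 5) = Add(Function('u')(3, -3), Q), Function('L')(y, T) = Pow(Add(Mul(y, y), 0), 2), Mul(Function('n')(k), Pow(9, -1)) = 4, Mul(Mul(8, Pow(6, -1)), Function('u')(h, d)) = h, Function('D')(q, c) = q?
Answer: Rational(2569008, 39989) ≈ 64.243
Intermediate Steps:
Function('u')(h, d) = Mul(Rational(3, 4), h)
Function('n')(k) = 36 (Function('n')(k) = Mul(9, 4) = 36)
Function('L')(y, T) = Pow(y, 4) (Function('L')(y, T) = Pow(Add(Pow(y, 2), 0), 2) = Pow(Pow(y, 2), 2) = Pow(y, 4))
Function('g')(Y, Q) = Add(Rational(-11, 4), Q) (Function('g')(Y, Q) = Add(-5, Add(Mul(Rational(3, 4), 3), Q)) = Add(-5, Add(Rational(9, 4), Q)) = Add(Rational(-11, 4), Q))
Add(Pow(Add(94, -86), 2), Mul(2428, Pow(Function('g')(Function('D')(2, 12), Function('L')(-10, Function('n')(3))), -1))) = Add(Pow(Add(94, -86), 2), Mul(2428, Pow(Add(Rational(-11, 4), Pow(-10, 4)), -1))) = Add(Pow(8, 2), Mul(2428, Pow(Add(Rational(-11, 4), 10000), -1))) = Add(64, Mul(2428, Pow(Rational(39989, 4), -1))) = Add(64, Mul(2428, Rational(4, 39989))) = Add(64, Rational(9712, 39989)) = Rational(2569008, 39989)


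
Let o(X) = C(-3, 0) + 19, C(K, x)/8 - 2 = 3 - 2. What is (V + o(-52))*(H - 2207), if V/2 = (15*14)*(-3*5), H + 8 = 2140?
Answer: 469275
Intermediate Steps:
C(K, x) = 24 (C(K, x) = 16 + 8*(3 - 2) = 16 + 8*1 = 16 + 8 = 24)
o(X) = 43 (o(X) = 24 + 19 = 43)
H = 2132 (H = -8 + 2140 = 2132)
V = -6300 (V = 2*((15*14)*(-3*5)) = 2*(210*(-15)) = 2*(-3150) = -6300)
(V + o(-52))*(H - 2207) = (-6300 + 43)*(2132 - 2207) = -6257*(-75) = 469275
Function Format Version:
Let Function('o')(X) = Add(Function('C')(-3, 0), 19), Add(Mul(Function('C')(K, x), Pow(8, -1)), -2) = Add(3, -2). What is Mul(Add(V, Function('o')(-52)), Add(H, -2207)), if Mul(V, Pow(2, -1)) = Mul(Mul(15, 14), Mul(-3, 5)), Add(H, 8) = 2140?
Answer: 469275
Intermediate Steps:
Function('C')(K, x) = 24 (Function('C')(K, x) = Add(16, Mul(8, Add(3, -2))) = Add(16, Mul(8, 1)) = Add(16, 8) = 24)
Function('o')(X) = 43 (Function('o')(X) = Add(24, 19) = 43)
H = 2132 (H = Add(-8, 2140) = 2132)
V = -6300 (V = Mul(2, Mul(Mul(15, 14), Mul(-3, 5))) = Mul(2, Mul(210, -15)) = Mul(2, -3150) = -6300)
Mul(Add(V, Function('o')(-52)), Add(H, -2207)) = Mul(Add(-6300, 43), Add(2132, -2207)) = Mul(-6257, -75) = 469275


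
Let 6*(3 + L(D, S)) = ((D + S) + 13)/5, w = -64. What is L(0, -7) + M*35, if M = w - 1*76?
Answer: -24514/5 ≈ -4902.8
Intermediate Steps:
L(D, S) = -77/30 + D/30 + S/30 (L(D, S) = -3 + (((D + S) + 13)/5)/6 = -3 + ((13 + D + S)*(⅕))/6 = -3 + (13/5 + D/5 + S/5)/6 = -3 + (13/30 + D/30 + S/30) = -77/30 + D/30 + S/30)
M = -140 (M = -64 - 1*76 = -64 - 76 = -140)
L(0, -7) + M*35 = (-77/30 + (1/30)*0 + (1/30)*(-7)) - 140*35 = (-77/30 + 0 - 7/30) - 4900 = -14/5 - 4900 = -24514/5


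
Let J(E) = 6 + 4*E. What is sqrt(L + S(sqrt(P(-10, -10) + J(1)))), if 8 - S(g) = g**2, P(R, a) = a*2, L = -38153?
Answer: I*sqrt(38135) ≈ 195.28*I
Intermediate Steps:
P(R, a) = 2*a
S(g) = 8 - g**2
sqrt(L + S(sqrt(P(-10, -10) + J(1)))) = sqrt(-38153 + (8 - (sqrt(2*(-10) + (6 + 4*1)))**2)) = sqrt(-38153 + (8 - (sqrt(-20 + (6 + 4)))**2)) = sqrt(-38153 + (8 - (sqrt(-20 + 10))**2)) = sqrt(-38153 + (8 - (sqrt(-10))**2)) = sqrt(-38153 + (8 - (I*sqrt(10))**2)) = sqrt(-38153 + (8 - 1*(-10))) = sqrt(-38153 + (8 + 10)) = sqrt(-38153 + 18) = sqrt(-38135) = I*sqrt(38135)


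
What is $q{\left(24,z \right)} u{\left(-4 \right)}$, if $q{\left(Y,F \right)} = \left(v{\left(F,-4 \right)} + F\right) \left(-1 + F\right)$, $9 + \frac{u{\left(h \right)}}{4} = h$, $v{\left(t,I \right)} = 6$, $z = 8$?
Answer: $-5096$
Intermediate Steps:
$u{\left(h \right)} = -36 + 4 h$
$q{\left(Y,F \right)} = \left(-1 + F\right) \left(6 + F\right)$ ($q{\left(Y,F \right)} = \left(6 + F\right) \left(-1 + F\right) = \left(-1 + F\right) \left(6 + F\right)$)
$q{\left(24,z \right)} u{\left(-4 \right)} = \left(-6 + 8^{2} + 5 \cdot 8\right) \left(-36 + 4 \left(-4\right)\right) = \left(-6 + 64 + 40\right) \left(-36 - 16\right) = 98 \left(-52\right) = -5096$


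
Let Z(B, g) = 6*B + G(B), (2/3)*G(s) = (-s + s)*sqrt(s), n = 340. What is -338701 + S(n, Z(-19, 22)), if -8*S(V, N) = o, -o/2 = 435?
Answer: -1354369/4 ≈ -3.3859e+5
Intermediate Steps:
o = -870 (o = -2*435 = -870)
G(s) = 0 (G(s) = 3*((-s + s)*sqrt(s))/2 = 3*(0*sqrt(s))/2 = (3/2)*0 = 0)
Z(B, g) = 6*B (Z(B, g) = 6*B + 0 = 6*B)
S(V, N) = 435/4 (S(V, N) = -1/8*(-870) = 435/4)
-338701 + S(n, Z(-19, 22)) = -338701 + 435/4 = -1354369/4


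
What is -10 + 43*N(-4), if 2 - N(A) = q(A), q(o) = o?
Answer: 248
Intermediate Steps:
N(A) = 2 - A
-10 + 43*N(-4) = -10 + 43*(2 - 1*(-4)) = -10 + 43*(2 + 4) = -10 + 43*6 = -10 + 258 = 248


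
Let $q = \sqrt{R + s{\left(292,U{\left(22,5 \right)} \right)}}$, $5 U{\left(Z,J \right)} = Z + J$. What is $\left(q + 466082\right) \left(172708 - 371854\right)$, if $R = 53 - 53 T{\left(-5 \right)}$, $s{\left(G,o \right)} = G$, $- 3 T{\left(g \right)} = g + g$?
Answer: $-92818365972 - 66382 \sqrt{1515} \approx -9.2821 \cdot 10^{10}$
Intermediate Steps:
$U{\left(Z,J \right)} = \frac{J}{5} + \frac{Z}{5}$ ($U{\left(Z,J \right)} = \frac{Z + J}{5} = \frac{J + Z}{5} = \frac{J}{5} + \frac{Z}{5}$)
$T{\left(g \right)} = - \frac{2 g}{3}$ ($T{\left(g \right)} = - \frac{g + g}{3} = - \frac{2 g}{3}$)
$R = - \frac{371}{3}$ ($R = 53 - 53 \left(\left(- \frac{2}{3}\right) \left(-5\right)\right) = 53 - \frac{530}{3} = - \frac{371}{3} \approx -123.67$)
$q = \frac{\sqrt{1515}}{3}$ ($q = \sqrt{- \frac{371}{3} + 292} = \sqrt{\frac{505}{3}} = \frac{\sqrt{1515}}{3} \approx 12.974$)
$\left(q + 466082\right) \left(172708 - 371854\right) = \left(\frac{\sqrt{1515}}{3} + 466082\right) \left(172708 - 371854\right) = \left(466082 + \frac{\sqrt{1515}}{3}\right) \left(-199146\right) = -92818365972 - 66382 \sqrt{1515}$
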